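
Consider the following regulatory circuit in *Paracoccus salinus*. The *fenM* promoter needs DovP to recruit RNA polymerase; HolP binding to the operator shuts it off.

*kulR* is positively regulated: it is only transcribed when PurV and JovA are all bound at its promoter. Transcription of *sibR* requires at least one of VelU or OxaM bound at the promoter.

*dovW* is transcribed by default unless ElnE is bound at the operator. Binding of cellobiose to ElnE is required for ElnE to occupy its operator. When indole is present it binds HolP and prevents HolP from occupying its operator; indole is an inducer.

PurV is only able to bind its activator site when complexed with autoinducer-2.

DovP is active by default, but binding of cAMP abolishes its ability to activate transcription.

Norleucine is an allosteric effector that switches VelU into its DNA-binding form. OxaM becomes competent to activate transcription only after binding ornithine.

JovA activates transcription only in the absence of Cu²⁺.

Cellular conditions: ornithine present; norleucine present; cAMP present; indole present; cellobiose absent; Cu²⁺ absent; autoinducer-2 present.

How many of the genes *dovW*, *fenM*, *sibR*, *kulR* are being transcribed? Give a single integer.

Cellobiose is absent, so ElnE is inactive.
With no repressor bound, *dovW* is transcribed.
→ *dovW* is ON.
Indole is present, so HolP is inactive.
cAMP is present, so DovP is inactive.
Required activator DovP is absent, so *fenM* is not transcribed.
→ *fenM* is OFF.
Norleucine is present, so VelU is active.
Ornithine is present, so OxaM is active.
Activator VelU is present, so *sibR* is transcribed.
→ *sibR* is ON.
Autoinducer-2 is present, so PurV is active.
Cu²⁺ is absent, so JovA is active.
No repressor is bound and PurV and JovA are active, so *kulR* is transcribed.
→ *kulR* is ON.
3 of the 4 genes are transcribed.

3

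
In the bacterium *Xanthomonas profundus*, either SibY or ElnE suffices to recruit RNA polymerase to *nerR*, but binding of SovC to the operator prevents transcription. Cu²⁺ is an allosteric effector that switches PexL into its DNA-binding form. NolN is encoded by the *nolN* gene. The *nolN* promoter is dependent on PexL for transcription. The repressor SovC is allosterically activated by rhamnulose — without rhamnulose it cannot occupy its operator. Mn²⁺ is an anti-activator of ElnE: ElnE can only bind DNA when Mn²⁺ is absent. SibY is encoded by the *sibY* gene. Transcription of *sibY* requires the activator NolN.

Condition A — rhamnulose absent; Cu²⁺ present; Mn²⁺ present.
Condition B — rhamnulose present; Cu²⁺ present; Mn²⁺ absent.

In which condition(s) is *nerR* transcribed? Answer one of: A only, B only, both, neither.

A only

Condition A:
Rhamnulose is absent, so SovC is inactive.
Cu²⁺ is present, so PexL is active.
No repressor is bound and PexL is active, so *nolN* is transcribed.
So NolN is produced and active.
No repressor is bound and NolN is active, so *sibY* is transcribed.
So SibY is produced and active.
Mn²⁺ is present, so ElnE is inactive.
Activator SibY is present, so *nerR* is transcribed.
→ *nerR* is ON in A.
Condition B:
Rhamnulose is present, so SovC is active.
Cu²⁺ is present, so PexL is active.
No repressor is bound and PexL is active, so *nolN* is transcribed.
So NolN is produced and active.
No repressor is bound and NolN is active, so *sibY* is transcribed.
So SibY is produced and active.
Mn²⁺ is absent, so ElnE is active.
With repressor SovC bound, *nerR* is not transcribed.
→ *nerR* is OFF in B.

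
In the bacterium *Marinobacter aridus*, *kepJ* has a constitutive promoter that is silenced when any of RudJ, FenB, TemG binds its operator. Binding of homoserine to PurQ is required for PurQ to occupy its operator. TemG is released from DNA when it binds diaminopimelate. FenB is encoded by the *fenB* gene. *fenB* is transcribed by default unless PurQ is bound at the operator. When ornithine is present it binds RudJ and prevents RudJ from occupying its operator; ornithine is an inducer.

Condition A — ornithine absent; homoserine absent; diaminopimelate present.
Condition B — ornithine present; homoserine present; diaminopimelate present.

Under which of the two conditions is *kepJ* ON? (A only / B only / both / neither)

B only

Condition A:
Ornithine is absent, so RudJ is active.
Homoserine is absent, so PurQ is inactive.
With no repressor bound, *fenB* is transcribed.
So FenB is produced and active.
Diaminopimelate is present, so TemG is inactive.
With repressor RudJ bound, *kepJ* is not transcribed.
→ *kepJ* is OFF in A.
Condition B:
Ornithine is present, so RudJ is inactive.
Homoserine is present, so PurQ is active.
With repressor PurQ bound, *fenB* is not transcribed.
So FenB is not produced.
Diaminopimelate is present, so TemG is inactive.
With no repressor bound, *kepJ* is transcribed.
→ *kepJ* is ON in B.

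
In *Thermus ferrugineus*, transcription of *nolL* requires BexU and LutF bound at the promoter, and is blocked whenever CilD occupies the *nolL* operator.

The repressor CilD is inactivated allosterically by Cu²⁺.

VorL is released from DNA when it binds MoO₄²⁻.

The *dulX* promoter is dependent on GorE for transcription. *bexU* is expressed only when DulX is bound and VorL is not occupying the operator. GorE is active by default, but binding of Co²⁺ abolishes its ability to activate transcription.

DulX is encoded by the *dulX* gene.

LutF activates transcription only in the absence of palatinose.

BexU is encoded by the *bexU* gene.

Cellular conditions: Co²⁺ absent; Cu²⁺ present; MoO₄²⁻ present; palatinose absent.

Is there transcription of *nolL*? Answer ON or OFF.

ON

MoO₄²⁻ is present, so VorL is inactive.
Co²⁺ is absent, so GorE is active.
No repressor is bound and GorE is active, so *dulX* is transcribed.
So DulX is produced and active.
No repressor is bound and DulX is active, so *bexU* is transcribed.
So BexU is produced and active.
Palatinose is absent, so LutF is active.
Cu²⁺ is present, so CilD is inactive.
No repressor is bound and BexU and LutF are active, so *nolL* is transcribed.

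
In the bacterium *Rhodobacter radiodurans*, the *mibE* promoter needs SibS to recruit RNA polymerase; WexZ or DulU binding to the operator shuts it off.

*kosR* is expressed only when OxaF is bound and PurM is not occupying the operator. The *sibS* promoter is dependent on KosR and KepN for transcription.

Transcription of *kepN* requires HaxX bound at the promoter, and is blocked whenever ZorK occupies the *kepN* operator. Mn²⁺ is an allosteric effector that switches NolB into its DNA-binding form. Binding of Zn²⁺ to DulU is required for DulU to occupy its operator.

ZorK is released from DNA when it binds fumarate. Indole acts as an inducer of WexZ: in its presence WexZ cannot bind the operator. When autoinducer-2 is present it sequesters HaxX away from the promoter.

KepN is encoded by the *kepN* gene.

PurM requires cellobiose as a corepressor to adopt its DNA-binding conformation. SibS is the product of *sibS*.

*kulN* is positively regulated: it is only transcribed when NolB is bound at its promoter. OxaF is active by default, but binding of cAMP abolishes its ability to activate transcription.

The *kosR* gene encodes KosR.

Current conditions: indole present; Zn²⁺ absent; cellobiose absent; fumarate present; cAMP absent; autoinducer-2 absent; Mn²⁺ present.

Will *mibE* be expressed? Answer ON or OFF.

ON

Indole is present, so WexZ is inactive.
cAMP is absent, so OxaF is active.
Cellobiose is absent, so PurM is inactive.
No repressor is bound and OxaF is active, so *kosR* is transcribed.
So KosR is produced and active.
Autoinducer-2 is absent, so HaxX is active.
Fumarate is present, so ZorK is inactive.
No repressor is bound and HaxX is active, so *kepN* is transcribed.
So KepN is produced and active.
No repressor is bound and KosR and KepN are active, so *sibS* is transcribed.
So SibS is produced and active.
Zn²⁺ is absent, so DulU is inactive.
No repressor is bound and SibS is active, so *mibE* is transcribed.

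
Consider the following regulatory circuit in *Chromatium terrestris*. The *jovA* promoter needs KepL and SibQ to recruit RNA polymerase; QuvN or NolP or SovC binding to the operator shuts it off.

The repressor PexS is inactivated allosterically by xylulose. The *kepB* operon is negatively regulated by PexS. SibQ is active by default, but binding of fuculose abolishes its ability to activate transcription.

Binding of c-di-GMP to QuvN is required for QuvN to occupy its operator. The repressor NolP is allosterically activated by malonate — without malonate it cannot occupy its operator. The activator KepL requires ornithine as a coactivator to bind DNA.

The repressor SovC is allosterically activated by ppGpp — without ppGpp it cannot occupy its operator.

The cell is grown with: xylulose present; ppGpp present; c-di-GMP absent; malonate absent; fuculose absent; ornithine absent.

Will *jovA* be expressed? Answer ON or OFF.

Ornithine is absent, so KepL is inactive.
c-di-GMP is absent, so QuvN is inactive.
Malonate is absent, so NolP is inactive.
ppGpp is present, so SovC is active.
Fuculose is absent, so SibQ is active.
With repressor SovC bound, *jovA* is not transcribed.

OFF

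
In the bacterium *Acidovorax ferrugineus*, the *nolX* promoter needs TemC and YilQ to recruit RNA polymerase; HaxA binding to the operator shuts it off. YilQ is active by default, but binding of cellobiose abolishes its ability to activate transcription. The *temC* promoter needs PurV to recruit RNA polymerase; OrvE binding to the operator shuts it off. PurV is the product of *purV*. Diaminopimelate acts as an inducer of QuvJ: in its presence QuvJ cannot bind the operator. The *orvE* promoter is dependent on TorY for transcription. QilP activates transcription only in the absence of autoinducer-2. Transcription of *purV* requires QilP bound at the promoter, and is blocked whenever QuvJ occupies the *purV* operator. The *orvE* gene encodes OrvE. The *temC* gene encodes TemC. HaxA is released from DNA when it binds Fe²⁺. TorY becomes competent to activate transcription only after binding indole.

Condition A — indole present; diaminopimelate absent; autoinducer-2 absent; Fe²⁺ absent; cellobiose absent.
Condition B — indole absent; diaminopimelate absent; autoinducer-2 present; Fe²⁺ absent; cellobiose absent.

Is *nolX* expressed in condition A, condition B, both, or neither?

Condition A:
Indole is present, so TorY is active.
No repressor is bound and TorY is active, so *orvE* is transcribed.
So OrvE is produced and active.
Diaminopimelate is absent, so QuvJ is active.
Autoinducer-2 is absent, so QilP is active.
With repressor QuvJ bound, *purV* is not transcribed.
So PurV is not produced.
With repressor OrvE bound, *temC* is not transcribed.
So TemC is not produced.
Fe²⁺ is absent, so HaxA is active.
Cellobiose is absent, so YilQ is active.
With repressor HaxA bound, *nolX* is not transcribed.
→ *nolX* is OFF in A.
Condition B:
Indole is absent, so TorY is inactive.
Required activator TorY is absent, so *orvE* is not transcribed.
So OrvE is not produced.
Diaminopimelate is absent, so QuvJ is active.
Autoinducer-2 is present, so QilP is inactive.
With repressor QuvJ bound, *purV* is not transcribed.
So PurV is not produced.
Required activator PurV is absent, so *temC* is not transcribed.
So TemC is not produced.
Fe²⁺ is absent, so HaxA is active.
Cellobiose is absent, so YilQ is active.
With repressor HaxA bound, *nolX* is not transcribed.
→ *nolX* is OFF in B.

neither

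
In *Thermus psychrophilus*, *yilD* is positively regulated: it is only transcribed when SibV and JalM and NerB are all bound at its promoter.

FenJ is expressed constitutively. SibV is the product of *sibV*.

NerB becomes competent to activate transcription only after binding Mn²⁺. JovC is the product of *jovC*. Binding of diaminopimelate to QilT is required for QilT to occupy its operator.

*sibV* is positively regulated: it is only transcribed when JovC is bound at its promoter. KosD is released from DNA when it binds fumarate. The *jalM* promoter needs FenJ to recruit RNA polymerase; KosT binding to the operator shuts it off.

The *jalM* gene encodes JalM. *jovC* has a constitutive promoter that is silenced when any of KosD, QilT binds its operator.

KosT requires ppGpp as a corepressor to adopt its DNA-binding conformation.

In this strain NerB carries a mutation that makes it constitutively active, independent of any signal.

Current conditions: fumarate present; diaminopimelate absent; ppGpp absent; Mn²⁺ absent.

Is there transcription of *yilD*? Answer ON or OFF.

Fumarate is present, so KosD is inactive.
Diaminopimelate is absent, so QilT is inactive.
With no repressor bound, *jovC* is transcribed.
So JovC is produced and active.
No repressor is bound and JovC is active, so *sibV* is transcribed.
So SibV is produced and active.
FenJ is produced constitutively and is active.
ppGpp is absent, so KosT is inactive.
No repressor is bound and FenJ is active, so *jalM* is transcribed.
So JalM is produced and active.
NerB is constitutively active in this strain.
No repressor is bound and SibV and JalM and NerB are active, so *yilD* is transcribed.

ON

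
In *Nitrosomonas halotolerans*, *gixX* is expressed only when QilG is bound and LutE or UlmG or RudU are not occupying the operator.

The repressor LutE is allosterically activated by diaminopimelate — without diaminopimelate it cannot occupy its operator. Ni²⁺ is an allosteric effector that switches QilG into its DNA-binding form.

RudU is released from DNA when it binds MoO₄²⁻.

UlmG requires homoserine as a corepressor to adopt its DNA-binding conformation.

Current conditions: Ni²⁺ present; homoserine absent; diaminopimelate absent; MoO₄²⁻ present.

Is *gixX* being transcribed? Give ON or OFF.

ON

Diaminopimelate is absent, so LutE is inactive.
Ni²⁺ is present, so QilG is active.
Homoserine is absent, so UlmG is inactive.
MoO₄²⁻ is present, so RudU is inactive.
No repressor is bound and QilG is active, so *gixX* is transcribed.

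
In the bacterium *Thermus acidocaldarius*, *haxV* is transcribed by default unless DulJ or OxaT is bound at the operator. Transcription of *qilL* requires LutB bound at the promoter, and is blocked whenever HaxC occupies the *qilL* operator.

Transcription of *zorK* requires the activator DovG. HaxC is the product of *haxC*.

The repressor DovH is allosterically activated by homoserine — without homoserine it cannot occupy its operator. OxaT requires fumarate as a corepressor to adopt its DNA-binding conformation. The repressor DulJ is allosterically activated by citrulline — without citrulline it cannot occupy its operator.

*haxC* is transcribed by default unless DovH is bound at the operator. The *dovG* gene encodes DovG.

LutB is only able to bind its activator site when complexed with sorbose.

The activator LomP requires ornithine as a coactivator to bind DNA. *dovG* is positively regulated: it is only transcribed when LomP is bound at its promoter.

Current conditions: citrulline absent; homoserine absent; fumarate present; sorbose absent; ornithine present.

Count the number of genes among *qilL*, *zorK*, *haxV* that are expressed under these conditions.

1

Sorbose is absent, so LutB is inactive.
Homoserine is absent, so DovH is inactive.
With no repressor bound, *haxC* is transcribed.
So HaxC is produced and active.
With repressor HaxC bound, *qilL* is not transcribed.
→ *qilL* is OFF.
Ornithine is present, so LomP is active.
No repressor is bound and LomP is active, so *dovG* is transcribed.
So DovG is produced and active.
No repressor is bound and DovG is active, so *zorK* is transcribed.
→ *zorK* is ON.
Citrulline is absent, so DulJ is inactive.
Fumarate is present, so OxaT is active.
With repressor OxaT bound, *haxV* is not transcribed.
→ *haxV* is OFF.
1 of the 3 genes is transcribed.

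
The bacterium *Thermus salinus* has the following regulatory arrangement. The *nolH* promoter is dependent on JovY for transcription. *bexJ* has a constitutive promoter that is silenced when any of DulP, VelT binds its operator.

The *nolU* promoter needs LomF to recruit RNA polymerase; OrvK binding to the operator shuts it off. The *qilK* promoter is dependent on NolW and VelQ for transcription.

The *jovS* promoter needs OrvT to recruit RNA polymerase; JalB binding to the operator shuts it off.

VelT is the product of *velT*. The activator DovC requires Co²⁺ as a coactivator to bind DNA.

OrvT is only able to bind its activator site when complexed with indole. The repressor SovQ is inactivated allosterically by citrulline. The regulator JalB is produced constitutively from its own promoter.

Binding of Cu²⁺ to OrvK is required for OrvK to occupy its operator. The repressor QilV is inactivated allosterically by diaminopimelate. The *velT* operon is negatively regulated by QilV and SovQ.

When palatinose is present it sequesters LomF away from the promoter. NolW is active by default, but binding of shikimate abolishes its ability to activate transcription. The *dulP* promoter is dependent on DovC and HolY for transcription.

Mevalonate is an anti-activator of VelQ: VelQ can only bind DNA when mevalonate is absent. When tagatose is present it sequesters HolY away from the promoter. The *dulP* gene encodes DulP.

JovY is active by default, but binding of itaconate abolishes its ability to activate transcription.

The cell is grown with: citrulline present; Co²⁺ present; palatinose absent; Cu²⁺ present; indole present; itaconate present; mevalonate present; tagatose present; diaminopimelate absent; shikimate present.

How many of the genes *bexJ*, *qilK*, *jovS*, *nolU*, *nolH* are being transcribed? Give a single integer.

Co²⁺ is present, so DovC is active.
Tagatose is present, so HolY is inactive.
Required activator HolY is absent, so *dulP* is not transcribed.
So DulP is not produced.
Diaminopimelate is absent, so QilV is active.
Citrulline is present, so SovQ is inactive.
With repressor QilV bound, *velT* is not transcribed.
So VelT is not produced.
With no repressor bound, *bexJ* is transcribed.
→ *bexJ* is ON.
Shikimate is present, so NolW is inactive.
Mevalonate is present, so VelQ is inactive.
Required activator NolW is absent, so *qilK* is not transcribed.
→ *qilK* is OFF.
JalB is produced constitutively and is active.
Indole is present, so OrvT is active.
With repressor JalB bound, *jovS* is not transcribed.
→ *jovS* is OFF.
Palatinose is absent, so LomF is active.
Cu²⁺ is present, so OrvK is active.
With repressor OrvK bound, *nolU* is not transcribed.
→ *nolU* is OFF.
Itaconate is present, so JovY is inactive.
Required activator JovY is absent, so *nolH* is not transcribed.
→ *nolH* is OFF.
1 of the 5 genes is transcribed.

1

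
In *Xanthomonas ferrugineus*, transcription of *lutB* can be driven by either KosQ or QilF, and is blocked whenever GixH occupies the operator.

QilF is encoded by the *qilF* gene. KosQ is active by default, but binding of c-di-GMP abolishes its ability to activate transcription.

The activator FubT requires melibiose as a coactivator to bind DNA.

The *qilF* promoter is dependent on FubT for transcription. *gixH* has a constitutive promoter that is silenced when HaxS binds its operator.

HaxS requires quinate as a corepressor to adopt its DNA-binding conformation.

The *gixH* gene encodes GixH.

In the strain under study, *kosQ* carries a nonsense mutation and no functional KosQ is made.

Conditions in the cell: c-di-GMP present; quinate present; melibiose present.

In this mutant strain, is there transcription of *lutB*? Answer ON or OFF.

ON

Quinate is present, so HaxS is active.
With repressor HaxS bound, *gixH* is not transcribed.
So GixH is not produced.
KosQ is non-functional in this strain, so it has no effect.
Melibiose is present, so FubT is active.
No repressor is bound and FubT is active, so *qilF* is transcribed.
So QilF is produced and active.
Activator QilF is present, so *lutB* is transcribed.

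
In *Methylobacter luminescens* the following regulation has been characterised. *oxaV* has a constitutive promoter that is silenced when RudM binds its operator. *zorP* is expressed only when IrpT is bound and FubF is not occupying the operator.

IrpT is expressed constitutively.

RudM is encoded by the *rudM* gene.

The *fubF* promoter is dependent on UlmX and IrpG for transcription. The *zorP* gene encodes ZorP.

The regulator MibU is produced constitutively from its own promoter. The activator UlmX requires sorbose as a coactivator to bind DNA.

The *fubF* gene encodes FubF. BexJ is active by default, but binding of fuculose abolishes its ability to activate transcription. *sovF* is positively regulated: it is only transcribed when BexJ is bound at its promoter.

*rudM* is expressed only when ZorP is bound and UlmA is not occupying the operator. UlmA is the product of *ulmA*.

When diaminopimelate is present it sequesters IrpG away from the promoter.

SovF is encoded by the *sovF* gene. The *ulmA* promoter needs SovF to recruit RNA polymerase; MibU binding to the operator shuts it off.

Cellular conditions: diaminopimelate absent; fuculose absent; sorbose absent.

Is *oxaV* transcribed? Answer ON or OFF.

OFF

Fuculose is absent, so BexJ is active.
No repressor is bound and BexJ is active, so *sovF* is transcribed.
So SovF is produced and active.
MibU is produced constitutively and is active.
With repressor MibU bound, *ulmA* is not transcribed.
So UlmA is not produced.
Sorbose is absent, so UlmX is inactive.
Diaminopimelate is absent, so IrpG is active.
Required activator UlmX is absent, so *fubF* is not transcribed.
So FubF is not produced.
IrpT is produced constitutively and is active.
No repressor is bound and IrpT is active, so *zorP* is transcribed.
So ZorP is produced and active.
No repressor is bound and ZorP is active, so *rudM* is transcribed.
So RudM is produced and active.
With repressor RudM bound, *oxaV* is not transcribed.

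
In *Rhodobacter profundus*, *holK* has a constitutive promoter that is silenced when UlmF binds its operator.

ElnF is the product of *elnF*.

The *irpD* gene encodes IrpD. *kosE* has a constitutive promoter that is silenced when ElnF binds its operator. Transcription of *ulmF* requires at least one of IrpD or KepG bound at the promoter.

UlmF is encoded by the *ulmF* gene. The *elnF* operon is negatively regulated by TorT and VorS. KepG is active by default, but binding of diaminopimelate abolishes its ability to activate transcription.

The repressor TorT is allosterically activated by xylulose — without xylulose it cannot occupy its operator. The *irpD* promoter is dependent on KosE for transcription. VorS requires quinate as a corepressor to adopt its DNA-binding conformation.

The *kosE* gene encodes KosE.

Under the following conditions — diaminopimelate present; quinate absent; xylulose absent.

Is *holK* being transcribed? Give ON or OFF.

ON

Xylulose is absent, so TorT is inactive.
Quinate is absent, so VorS is inactive.
With no repressor bound, *elnF* is transcribed.
So ElnF is produced and active.
With repressor ElnF bound, *kosE* is not transcribed.
So KosE is not produced.
Required activator KosE is absent, so *irpD* is not transcribed.
So IrpD is not produced.
Diaminopimelate is present, so KepG is inactive.
No activator is available at the *ulmF* promoter, so *ulmF* is not transcribed.
So UlmF is not produced.
With no repressor bound, *holK* is transcribed.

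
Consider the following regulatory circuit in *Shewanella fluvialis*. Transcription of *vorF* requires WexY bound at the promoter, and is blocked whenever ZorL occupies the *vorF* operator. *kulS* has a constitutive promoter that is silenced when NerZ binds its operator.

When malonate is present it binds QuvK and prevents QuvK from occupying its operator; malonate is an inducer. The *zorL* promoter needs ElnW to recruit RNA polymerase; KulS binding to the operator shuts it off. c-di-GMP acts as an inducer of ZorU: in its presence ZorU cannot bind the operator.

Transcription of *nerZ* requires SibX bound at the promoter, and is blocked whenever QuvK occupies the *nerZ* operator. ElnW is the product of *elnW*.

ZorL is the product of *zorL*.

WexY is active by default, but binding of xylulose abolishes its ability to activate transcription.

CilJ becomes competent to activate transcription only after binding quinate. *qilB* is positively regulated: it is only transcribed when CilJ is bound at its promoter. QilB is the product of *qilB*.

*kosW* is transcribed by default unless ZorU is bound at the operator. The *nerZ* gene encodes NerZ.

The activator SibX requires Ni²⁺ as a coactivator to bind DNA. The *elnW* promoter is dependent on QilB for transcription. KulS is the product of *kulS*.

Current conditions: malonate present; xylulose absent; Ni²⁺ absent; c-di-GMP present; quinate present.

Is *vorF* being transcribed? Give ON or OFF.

ON

Xylulose is absent, so WexY is active.
Quinate is present, so CilJ is active.
No repressor is bound and CilJ is active, so *qilB* is transcribed.
So QilB is produced and active.
No repressor is bound and QilB is active, so *elnW* is transcribed.
So ElnW is produced and active.
Ni²⁺ is absent, so SibX is inactive.
Malonate is present, so QuvK is inactive.
Required activator SibX is absent, so *nerZ* is not transcribed.
So NerZ is not produced.
With no repressor bound, *kulS* is transcribed.
So KulS is produced and active.
With repressor KulS bound, *zorL* is not transcribed.
So ZorL is not produced.
No repressor is bound and WexY is active, so *vorF* is transcribed.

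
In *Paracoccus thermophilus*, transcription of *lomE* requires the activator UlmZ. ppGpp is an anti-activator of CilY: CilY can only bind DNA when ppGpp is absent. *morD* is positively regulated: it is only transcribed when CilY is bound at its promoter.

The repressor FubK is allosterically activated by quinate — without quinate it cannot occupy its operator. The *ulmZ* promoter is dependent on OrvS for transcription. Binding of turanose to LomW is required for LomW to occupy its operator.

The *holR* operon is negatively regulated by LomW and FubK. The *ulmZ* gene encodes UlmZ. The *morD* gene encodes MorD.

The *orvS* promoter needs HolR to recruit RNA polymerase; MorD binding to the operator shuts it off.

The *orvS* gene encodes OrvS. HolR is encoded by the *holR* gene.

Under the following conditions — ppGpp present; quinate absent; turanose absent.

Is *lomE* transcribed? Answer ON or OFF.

ON

ppGpp is present, so CilY is inactive.
Required activator CilY is absent, so *morD* is not transcribed.
So MorD is not produced.
Turanose is absent, so LomW is inactive.
Quinate is absent, so FubK is inactive.
With no repressor bound, *holR* is transcribed.
So HolR is produced and active.
No repressor is bound and HolR is active, so *orvS* is transcribed.
So OrvS is produced and active.
No repressor is bound and OrvS is active, so *ulmZ* is transcribed.
So UlmZ is produced and active.
No repressor is bound and UlmZ is active, so *lomE* is transcribed.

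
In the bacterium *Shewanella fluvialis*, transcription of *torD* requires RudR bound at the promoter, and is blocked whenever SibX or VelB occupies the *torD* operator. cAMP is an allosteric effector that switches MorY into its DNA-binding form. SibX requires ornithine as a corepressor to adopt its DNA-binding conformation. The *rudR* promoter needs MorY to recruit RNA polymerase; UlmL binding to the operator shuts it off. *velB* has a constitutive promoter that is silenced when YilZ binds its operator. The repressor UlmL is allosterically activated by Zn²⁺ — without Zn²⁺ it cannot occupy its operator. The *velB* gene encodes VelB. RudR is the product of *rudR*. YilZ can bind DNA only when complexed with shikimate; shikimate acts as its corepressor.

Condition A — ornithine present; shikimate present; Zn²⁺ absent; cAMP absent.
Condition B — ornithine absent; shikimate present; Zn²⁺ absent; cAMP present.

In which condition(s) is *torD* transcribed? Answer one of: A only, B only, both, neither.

Condition A:
Ornithine is present, so SibX is active.
Shikimate is present, so YilZ is active.
With repressor YilZ bound, *velB* is not transcribed.
So VelB is not produced.
Zn²⁺ is absent, so UlmL is inactive.
cAMP is absent, so MorY is inactive.
Required activator MorY is absent, so *rudR* is not transcribed.
So RudR is not produced.
With repressor SibX bound, *torD* is not transcribed.
→ *torD* is OFF in A.
Condition B:
Ornithine is absent, so SibX is inactive.
Shikimate is present, so YilZ is active.
With repressor YilZ bound, *velB* is not transcribed.
So VelB is not produced.
Zn²⁺ is absent, so UlmL is inactive.
cAMP is present, so MorY is active.
No repressor is bound and MorY is active, so *rudR* is transcribed.
So RudR is produced and active.
No repressor is bound and RudR is active, so *torD* is transcribed.
→ *torD* is ON in B.

B only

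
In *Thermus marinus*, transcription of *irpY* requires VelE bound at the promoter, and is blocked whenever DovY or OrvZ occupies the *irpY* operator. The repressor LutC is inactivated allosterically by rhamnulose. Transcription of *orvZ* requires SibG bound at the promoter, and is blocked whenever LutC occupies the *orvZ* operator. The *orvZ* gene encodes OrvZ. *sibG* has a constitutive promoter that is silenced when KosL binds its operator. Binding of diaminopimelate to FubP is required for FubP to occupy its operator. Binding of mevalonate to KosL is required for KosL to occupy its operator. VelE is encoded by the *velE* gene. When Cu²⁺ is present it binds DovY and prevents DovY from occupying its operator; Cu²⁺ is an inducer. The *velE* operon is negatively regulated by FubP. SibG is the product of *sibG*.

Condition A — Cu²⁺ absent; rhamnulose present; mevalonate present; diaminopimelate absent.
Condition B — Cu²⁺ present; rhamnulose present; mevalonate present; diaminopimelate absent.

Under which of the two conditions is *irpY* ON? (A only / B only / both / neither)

Condition A:
Cu²⁺ is absent, so DovY is active.
Rhamnulose is present, so LutC is inactive.
Mevalonate is present, so KosL is active.
With repressor KosL bound, *sibG* is not transcribed.
So SibG is not produced.
Required activator SibG is absent, so *orvZ* is not transcribed.
So OrvZ is not produced.
Diaminopimelate is absent, so FubP is inactive.
With no repressor bound, *velE* is transcribed.
So VelE is produced and active.
With repressor DovY bound, *irpY* is not transcribed.
→ *irpY* is OFF in A.
Condition B:
Cu²⁺ is present, so DovY is inactive.
Rhamnulose is present, so LutC is inactive.
Mevalonate is present, so KosL is active.
With repressor KosL bound, *sibG* is not transcribed.
So SibG is not produced.
Required activator SibG is absent, so *orvZ* is not transcribed.
So OrvZ is not produced.
Diaminopimelate is absent, so FubP is inactive.
With no repressor bound, *velE* is transcribed.
So VelE is produced and active.
No repressor is bound and VelE is active, so *irpY* is transcribed.
→ *irpY* is ON in B.

B only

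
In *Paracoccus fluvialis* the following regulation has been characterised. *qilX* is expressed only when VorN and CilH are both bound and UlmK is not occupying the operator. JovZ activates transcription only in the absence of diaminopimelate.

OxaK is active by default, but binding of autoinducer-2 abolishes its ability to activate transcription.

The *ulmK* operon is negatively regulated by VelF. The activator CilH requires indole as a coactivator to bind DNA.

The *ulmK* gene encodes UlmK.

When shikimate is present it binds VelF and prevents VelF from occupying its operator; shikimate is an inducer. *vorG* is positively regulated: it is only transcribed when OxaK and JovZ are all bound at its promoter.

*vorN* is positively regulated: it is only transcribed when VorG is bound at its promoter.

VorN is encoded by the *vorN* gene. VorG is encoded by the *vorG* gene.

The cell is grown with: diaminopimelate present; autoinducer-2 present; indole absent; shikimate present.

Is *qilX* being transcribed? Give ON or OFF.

Autoinducer-2 is present, so OxaK is inactive.
Diaminopimelate is present, so JovZ is inactive.
Required activator OxaK is absent, so *vorG* is not transcribed.
So VorG is not produced.
Required activator VorG is absent, so *vorN* is not transcribed.
So VorN is not produced.
Indole is absent, so CilH is inactive.
Shikimate is present, so VelF is inactive.
With no repressor bound, *ulmK* is transcribed.
So UlmK is produced and active.
With repressor UlmK bound, *qilX* is not transcribed.

OFF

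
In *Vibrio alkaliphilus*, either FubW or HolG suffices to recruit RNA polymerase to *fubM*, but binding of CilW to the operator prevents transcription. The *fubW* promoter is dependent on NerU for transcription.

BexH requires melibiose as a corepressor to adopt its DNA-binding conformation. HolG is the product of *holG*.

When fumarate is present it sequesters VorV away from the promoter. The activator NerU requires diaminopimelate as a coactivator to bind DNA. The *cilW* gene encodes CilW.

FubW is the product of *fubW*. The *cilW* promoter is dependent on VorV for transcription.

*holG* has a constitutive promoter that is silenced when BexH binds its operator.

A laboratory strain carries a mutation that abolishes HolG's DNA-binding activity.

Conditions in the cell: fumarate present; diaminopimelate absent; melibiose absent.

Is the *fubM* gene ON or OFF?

OFF

Diaminopimelate is absent, so NerU is inactive.
Required activator NerU is absent, so *fubW* is not transcribed.
So FubW is not produced.
HolG is non-functional in this strain, so it has no effect.
Fumarate is present, so VorV is inactive.
Required activator VorV is absent, so *cilW* is not transcribed.
So CilW is not produced.
No activator is available at the *fubM* promoter, so *fubM* is not transcribed.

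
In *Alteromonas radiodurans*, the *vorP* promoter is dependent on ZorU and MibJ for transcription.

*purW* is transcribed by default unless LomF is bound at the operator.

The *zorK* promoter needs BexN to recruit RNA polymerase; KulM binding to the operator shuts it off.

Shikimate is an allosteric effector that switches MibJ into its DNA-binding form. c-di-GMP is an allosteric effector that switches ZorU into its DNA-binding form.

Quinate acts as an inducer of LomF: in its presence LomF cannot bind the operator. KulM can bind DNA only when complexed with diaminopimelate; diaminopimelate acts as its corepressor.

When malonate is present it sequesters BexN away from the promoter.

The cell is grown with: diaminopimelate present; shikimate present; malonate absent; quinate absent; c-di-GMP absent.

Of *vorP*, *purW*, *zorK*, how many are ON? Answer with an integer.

c-di-GMP is absent, so ZorU is inactive.
Shikimate is present, so MibJ is active.
Required activator ZorU is absent, so *vorP* is not transcribed.
→ *vorP* is OFF.
Quinate is absent, so LomF is active.
With repressor LomF bound, *purW* is not transcribed.
→ *purW* is OFF.
Diaminopimelate is present, so KulM is active.
Malonate is absent, so BexN is active.
With repressor KulM bound, *zorK* is not transcribed.
→ *zorK* is OFF.
0 of the 3 genes are transcribed.

0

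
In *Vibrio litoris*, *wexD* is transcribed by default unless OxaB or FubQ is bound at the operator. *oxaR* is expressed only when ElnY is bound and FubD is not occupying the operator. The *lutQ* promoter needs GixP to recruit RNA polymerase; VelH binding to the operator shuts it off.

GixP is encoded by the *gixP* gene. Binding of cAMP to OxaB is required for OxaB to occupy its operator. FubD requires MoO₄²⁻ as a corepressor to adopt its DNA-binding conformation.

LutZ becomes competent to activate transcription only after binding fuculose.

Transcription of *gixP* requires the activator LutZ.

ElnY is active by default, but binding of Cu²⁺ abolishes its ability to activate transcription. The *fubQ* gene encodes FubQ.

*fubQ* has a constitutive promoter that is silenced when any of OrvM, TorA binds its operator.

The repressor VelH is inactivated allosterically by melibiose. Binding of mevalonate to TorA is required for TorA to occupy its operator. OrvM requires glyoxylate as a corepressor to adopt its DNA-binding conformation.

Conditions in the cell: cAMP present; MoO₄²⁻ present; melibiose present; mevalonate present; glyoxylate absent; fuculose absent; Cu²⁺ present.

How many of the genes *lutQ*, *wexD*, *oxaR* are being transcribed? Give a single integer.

Melibiose is present, so VelH is inactive.
Fuculose is absent, so LutZ is inactive.
Required activator LutZ is absent, so *gixP* is not transcribed.
So GixP is not produced.
Required activator GixP is absent, so *lutQ* is not transcribed.
→ *lutQ* is OFF.
cAMP is present, so OxaB is active.
Glyoxylate is absent, so OrvM is inactive.
Mevalonate is present, so TorA is active.
With repressor TorA bound, *fubQ* is not transcribed.
So FubQ is not produced.
With repressor OxaB bound, *wexD* is not transcribed.
→ *wexD* is OFF.
Cu²⁺ is present, so ElnY is inactive.
MoO₄²⁻ is present, so FubD is active.
With repressor FubD bound, *oxaR* is not transcribed.
→ *oxaR* is OFF.
0 of the 3 genes are transcribed.

0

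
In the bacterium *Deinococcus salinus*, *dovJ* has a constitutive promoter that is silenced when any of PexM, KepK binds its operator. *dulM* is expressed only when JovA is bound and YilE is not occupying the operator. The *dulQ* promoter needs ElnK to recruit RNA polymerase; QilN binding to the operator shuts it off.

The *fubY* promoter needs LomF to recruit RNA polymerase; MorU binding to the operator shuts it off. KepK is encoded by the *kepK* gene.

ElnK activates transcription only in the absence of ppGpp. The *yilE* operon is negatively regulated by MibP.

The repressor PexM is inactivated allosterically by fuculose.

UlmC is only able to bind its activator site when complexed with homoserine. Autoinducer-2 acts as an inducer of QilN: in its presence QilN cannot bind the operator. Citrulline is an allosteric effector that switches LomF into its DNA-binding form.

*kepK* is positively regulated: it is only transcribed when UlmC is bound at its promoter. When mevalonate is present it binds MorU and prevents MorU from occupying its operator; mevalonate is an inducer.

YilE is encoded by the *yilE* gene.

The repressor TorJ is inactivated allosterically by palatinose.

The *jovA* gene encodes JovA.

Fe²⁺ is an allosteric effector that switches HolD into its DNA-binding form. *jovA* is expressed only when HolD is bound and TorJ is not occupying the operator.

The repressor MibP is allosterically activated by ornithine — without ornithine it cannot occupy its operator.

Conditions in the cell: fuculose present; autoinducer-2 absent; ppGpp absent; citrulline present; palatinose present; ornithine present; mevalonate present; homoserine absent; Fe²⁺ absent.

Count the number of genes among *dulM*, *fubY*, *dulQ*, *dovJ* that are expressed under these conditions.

2

Fe²⁺ is absent, so HolD is inactive.
Palatinose is present, so TorJ is inactive.
Required activator HolD is absent, so *jovA* is not transcribed.
So JovA is not produced.
Ornithine is present, so MibP is active.
With repressor MibP bound, *yilE* is not transcribed.
So YilE is not produced.
Required activator JovA is absent, so *dulM* is not transcribed.
→ *dulM* is OFF.
Mevalonate is present, so MorU is inactive.
Citrulline is present, so LomF is active.
No repressor is bound and LomF is active, so *fubY* is transcribed.
→ *fubY* is ON.
Autoinducer-2 is absent, so QilN is active.
ppGpp is absent, so ElnK is active.
With repressor QilN bound, *dulQ* is not transcribed.
→ *dulQ* is OFF.
Fuculose is present, so PexM is inactive.
Homoserine is absent, so UlmC is inactive.
Required activator UlmC is absent, so *kepK* is not transcribed.
So KepK is not produced.
With no repressor bound, *dovJ* is transcribed.
→ *dovJ* is ON.
2 of the 4 genes are transcribed.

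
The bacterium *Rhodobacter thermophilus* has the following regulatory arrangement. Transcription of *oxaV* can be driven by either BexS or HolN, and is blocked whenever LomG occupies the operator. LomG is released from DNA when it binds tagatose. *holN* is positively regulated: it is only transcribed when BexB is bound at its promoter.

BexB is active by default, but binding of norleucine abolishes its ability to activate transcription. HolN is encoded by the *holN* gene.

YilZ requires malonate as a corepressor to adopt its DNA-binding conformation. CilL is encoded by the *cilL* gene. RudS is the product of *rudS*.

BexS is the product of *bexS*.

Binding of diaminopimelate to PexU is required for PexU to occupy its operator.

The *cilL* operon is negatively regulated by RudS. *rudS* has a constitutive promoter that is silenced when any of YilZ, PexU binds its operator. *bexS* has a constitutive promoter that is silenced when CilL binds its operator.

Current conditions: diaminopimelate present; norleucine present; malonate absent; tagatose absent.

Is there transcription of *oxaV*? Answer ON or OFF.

Tagatose is absent, so LomG is active.
Malonate is absent, so YilZ is inactive.
Diaminopimelate is present, so PexU is active.
With repressor PexU bound, *rudS* is not transcribed.
So RudS is not produced.
With no repressor bound, *cilL* is transcribed.
So CilL is produced and active.
With repressor CilL bound, *bexS* is not transcribed.
So BexS is not produced.
Norleucine is present, so BexB is inactive.
Required activator BexB is absent, so *holN* is not transcribed.
So HolN is not produced.
With repressor LomG bound, *oxaV* is not transcribed.

OFF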